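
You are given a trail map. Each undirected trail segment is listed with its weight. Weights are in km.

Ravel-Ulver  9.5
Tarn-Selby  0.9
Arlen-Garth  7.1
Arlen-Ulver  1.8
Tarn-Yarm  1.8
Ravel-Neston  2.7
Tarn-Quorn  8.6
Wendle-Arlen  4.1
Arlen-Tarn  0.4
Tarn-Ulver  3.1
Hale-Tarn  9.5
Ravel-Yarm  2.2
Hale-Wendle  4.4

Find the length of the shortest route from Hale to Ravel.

12.9 km

Shortest distances from Hale:
Hale: 0
Wendle: 4.4  (via Hale)
Arlen: 8.5  (via Wendle)
Tarn: 8.9  (via Arlen)
Selby: 9.8  (via Tarn)
Ulver: 10.3  (via Arlen)
Yarm: 10.7  (via Tarn)
Ravel: 12.9  (via Yarm)
Shortest route: Hale → Wendle → Arlen → Tarn → Yarm → Ravel = 12.9 km.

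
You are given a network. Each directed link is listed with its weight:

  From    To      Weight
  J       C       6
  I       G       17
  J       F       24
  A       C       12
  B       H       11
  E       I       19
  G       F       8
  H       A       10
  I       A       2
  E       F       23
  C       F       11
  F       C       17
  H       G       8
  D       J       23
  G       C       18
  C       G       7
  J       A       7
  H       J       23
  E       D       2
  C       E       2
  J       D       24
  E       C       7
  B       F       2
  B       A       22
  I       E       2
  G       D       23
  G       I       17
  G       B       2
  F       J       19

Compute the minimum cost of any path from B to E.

21

Shortest distances from B:
B: 0
F: 2  (via B)
H: 11  (via B)
C: 19  (via F)
G: 19  (via H)
A: 21  (via H)
E: 21  (via C)
Shortest route: B–F–C–E = 21.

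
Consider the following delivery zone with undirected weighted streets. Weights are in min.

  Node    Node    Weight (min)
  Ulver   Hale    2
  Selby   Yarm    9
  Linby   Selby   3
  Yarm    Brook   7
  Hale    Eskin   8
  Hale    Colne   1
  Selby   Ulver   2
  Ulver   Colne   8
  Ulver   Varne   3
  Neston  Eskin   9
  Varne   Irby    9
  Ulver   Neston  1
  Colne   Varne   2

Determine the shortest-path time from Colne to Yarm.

14 min

Shortest distances from Colne:
Colne: 0
Hale: 1  (via Colne)
Varne: 2  (via Colne)
Ulver: 3  (via Hale)
Neston: 4  (via Ulver)
Selby: 5  (via Ulver)
Linby: 8  (via Selby)
Eskin: 9  (via Hale)
Irby: 11  (via Varne)
Yarm: 14  (via Selby)
Shortest route: Colne–Hale–Ulver–Selby–Yarm = 14 min.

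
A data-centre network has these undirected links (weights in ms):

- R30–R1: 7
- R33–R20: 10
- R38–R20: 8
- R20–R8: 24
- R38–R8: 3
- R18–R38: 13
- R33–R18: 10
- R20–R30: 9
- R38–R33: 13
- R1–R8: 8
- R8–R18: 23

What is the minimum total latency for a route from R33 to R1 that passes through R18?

34 ms

Best R33 to R18: R33–R18 costing 10
Best R18 to R1: R18–R38–R8–R1 costing 24
Total via R18: 10 + 24 = 34 ms.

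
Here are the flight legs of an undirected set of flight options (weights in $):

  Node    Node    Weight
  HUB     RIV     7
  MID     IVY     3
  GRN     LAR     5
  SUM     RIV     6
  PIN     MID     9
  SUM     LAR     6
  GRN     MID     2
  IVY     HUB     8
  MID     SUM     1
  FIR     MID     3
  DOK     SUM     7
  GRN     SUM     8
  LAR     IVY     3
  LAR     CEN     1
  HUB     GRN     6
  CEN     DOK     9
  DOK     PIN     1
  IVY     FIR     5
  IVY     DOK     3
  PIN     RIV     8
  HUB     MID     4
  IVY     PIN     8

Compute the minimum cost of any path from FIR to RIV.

Running Dijkstra from FIR:
FIR: 0
MID: 3  (via FIR)
SUM: 4  (via MID)
IVY: 5  (via FIR)
GRN: 5  (via MID)
HUB: 7  (via MID)
LAR: 8  (via IVY)
DOK: 8  (via IVY)
CEN: 9  (via LAR)
PIN: 9  (via DOK)
RIV: 10  (via SUM)
Shortest route: FIR–MID–SUM–RIV = $10.

$10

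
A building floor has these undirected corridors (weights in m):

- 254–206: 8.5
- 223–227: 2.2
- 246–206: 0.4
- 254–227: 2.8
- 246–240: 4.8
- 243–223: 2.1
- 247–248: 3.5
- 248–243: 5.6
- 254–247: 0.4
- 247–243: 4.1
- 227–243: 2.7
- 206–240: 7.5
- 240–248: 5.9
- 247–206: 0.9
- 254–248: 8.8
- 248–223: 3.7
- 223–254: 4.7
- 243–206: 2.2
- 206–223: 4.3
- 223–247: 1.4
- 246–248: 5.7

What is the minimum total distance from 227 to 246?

4.5 m

Compare a few routes:
227 - 223 - 206 - 246: 2.2+4.3+0.4 = 6.9
227 - 223 - 247 - 206 - 246: 2.2+1.4+0.9+0.4 = 4.9
227 - 243 - 206 - 246: 2.7+2.2+0.4 = 5.3
227 - 254 - 247 - 206 - 246: 2.8+0.4+0.9+0.4 = 4.5
The minimum is 4.5 m via 227 - 254 - 247 - 206 - 246.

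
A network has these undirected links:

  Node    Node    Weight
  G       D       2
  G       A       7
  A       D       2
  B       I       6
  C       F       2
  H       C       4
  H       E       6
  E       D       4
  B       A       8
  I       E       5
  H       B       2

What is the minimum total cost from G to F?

18

Settle nodes by increasing distance from G:
G: 0
D: 2  (via G)
A: 4  (via D)
E: 6  (via D)
I: 11  (via E)
B: 12  (via A)
H: 12  (via E)
C: 16  (via H)
F: 18  (via C)
Shortest route: G–D–E–H–C–F = 18.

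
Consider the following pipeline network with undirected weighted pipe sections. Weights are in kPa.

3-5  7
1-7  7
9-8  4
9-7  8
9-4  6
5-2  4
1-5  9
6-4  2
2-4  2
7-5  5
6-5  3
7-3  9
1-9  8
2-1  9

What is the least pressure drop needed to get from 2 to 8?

Settle nodes by increasing distance from 2:
2: 0
4: 2  (via 2)
5: 4  (via 2)
6: 4  (via 4)
9: 8  (via 4)
1: 9  (via 2)
7: 9  (via 5)
3: 11  (via 5)
8: 12  (via 9)
Shortest route: 2 → 4 → 9 → 8 = 12 kPa.

12 kPa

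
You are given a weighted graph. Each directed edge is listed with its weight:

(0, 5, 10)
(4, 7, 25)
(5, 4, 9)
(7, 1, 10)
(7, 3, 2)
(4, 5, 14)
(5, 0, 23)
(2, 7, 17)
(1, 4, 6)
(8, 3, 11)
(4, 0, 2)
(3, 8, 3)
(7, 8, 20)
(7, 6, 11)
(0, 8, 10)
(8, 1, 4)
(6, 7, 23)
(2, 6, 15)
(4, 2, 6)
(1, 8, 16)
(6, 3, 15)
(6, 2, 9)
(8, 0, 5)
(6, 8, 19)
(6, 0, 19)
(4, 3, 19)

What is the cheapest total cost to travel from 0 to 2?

Settle nodes by increasing distance from 0:
0: 0
5: 10  (via 0)
8: 10  (via 0)
1: 14  (via 8)
4: 19  (via 5)
3: 21  (via 8)
2: 25  (via 4)
Shortest route: 0–5–4–2 = 25.

25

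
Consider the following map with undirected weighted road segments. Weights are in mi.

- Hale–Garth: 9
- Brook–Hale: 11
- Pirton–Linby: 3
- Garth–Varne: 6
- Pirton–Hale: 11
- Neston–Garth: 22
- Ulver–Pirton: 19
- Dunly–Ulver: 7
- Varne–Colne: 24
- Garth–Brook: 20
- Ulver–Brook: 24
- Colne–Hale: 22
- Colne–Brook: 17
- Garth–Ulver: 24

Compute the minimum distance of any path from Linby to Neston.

Compare a few routes:
Linby–Pirton–Hale–Brook–Garth–Neston: 3+11+11+20+22 = 67
Linby–Pirton–Hale–Garth–Neston: 3+11+9+22 = 45
Cheapest is Linby–Pirton–Hale–Garth–Neston at 45 mi.

45 mi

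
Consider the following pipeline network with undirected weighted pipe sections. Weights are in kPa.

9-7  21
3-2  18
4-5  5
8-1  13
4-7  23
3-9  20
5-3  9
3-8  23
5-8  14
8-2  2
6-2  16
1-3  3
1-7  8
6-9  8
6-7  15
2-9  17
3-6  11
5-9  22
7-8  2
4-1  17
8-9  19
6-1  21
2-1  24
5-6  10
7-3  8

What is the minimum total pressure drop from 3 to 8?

10 kPa

Compare a few routes:
3 → 1 → 8: 3+13 = 16
3 → 1 → 7 → 8: 3+8+2 = 13
3 → 7 → 8: 8+2 = 10
The minimum is 10 kPa via 3 → 7 → 8.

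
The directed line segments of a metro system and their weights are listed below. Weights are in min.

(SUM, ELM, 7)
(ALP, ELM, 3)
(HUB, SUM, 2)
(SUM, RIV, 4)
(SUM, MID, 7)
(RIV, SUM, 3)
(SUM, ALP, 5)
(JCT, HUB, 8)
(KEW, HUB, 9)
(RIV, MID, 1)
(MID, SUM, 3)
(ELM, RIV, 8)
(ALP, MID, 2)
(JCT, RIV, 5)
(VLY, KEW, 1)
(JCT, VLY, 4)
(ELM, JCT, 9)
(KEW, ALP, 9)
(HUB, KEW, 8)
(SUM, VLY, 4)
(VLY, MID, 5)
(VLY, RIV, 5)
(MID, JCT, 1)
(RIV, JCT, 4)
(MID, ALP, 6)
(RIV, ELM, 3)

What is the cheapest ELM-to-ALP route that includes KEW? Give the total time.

23 min

Shortest ELM→KEW: ELM–JCT–VLY–KEW = 14
Best KEW to ALP: KEW–ALP costing 9
Total via KEW: 14 + 9 = 23 min.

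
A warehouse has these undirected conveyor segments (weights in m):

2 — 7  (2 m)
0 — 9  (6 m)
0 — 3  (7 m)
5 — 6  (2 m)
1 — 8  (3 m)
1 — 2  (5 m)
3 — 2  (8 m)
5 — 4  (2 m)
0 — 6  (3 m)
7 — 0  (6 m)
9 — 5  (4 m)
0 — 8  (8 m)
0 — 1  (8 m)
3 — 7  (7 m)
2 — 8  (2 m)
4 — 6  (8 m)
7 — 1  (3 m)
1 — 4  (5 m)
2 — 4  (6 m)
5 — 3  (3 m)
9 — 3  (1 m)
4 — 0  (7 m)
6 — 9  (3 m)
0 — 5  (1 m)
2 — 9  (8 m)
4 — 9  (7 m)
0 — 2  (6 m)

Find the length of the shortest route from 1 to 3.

10 m

Compare a few routes:
1 - 7 - 3: 3+7 = 10
1 - 0 - 5 - 3: 8+1+3 = 12
The minimum is 10 m via 1 - 7 - 3.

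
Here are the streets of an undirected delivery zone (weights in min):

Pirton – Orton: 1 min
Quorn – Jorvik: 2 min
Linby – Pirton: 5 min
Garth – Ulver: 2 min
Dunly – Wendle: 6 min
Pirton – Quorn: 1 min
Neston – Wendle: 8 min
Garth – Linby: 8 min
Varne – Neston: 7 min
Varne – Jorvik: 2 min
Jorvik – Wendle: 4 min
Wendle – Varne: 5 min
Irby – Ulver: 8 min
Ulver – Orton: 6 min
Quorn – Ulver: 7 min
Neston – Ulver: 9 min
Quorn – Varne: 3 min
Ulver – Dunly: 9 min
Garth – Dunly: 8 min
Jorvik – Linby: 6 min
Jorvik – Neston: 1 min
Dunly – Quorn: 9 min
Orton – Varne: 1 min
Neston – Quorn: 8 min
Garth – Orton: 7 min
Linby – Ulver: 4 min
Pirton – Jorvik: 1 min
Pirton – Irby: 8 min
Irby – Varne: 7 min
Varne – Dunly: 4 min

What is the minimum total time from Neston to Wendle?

5 min

Candidate routes:
Neston–Jorvik–Varne–Wendle: 1+2+5 = 8
Neston–Wendle: 8 = 8
Neston–Jorvik–Pirton–Orton–Varne–Wendle: 1+1+1+1+5 = 9
Neston–Jorvik–Wendle: 1+4 = 5
The minimum is 5 min via Neston–Jorvik–Wendle.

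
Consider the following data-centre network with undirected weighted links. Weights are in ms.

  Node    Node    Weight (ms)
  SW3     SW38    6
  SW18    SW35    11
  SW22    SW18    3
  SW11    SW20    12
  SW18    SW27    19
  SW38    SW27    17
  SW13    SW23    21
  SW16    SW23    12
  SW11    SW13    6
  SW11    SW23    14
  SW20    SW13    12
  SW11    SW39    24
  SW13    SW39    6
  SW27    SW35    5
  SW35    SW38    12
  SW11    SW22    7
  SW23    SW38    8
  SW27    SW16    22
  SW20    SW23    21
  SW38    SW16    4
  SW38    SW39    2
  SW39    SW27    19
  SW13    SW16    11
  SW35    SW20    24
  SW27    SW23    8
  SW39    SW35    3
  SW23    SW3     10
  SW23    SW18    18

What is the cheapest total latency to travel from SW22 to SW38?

Candidate routes:
SW22–SW11–SW13–SW39–SW38: 7+6+6+2 = 21
SW22–SW18–SW35–SW39–SW38: 3+11+3+2 = 19
Cheapest is SW22–SW18–SW35–SW39–SW38 at 19 ms.

19 ms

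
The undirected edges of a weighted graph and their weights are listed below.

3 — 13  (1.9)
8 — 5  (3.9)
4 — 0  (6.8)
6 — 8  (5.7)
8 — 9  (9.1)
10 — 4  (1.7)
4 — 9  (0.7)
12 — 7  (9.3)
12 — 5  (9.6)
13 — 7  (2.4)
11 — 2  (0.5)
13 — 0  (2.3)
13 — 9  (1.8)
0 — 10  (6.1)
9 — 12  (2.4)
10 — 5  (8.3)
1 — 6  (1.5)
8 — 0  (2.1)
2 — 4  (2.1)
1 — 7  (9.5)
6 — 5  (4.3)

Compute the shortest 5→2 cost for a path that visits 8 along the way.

12.9

Best 5 to 8: 5 → 8 costing 3.9
Shortest 8→2: 8 → 0 → 13 → 9 → 4 → 2 = 9
Total via 8: 3.9 + 9 = 12.9.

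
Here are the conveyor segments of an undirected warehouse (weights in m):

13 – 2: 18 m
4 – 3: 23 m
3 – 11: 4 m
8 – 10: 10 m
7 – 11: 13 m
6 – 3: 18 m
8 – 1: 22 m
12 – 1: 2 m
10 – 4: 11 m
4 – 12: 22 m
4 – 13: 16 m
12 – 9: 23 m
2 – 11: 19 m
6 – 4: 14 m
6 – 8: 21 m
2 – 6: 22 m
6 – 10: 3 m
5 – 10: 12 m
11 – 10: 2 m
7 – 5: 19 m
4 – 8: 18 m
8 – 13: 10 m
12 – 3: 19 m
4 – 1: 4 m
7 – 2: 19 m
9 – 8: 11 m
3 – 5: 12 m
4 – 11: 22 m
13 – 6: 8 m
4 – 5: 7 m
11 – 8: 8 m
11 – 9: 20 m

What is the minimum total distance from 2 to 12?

Settle nodes by increasing distance from 2:
2: 0
13: 18  (via 2)
7: 19  (via 2)
11: 19  (via 2)
10: 21  (via 11)
6: 22  (via 2)
3: 23  (via 11)
8: 27  (via 11)
4: 32  (via 10)
5: 33  (via 10)
1: 36  (via 4)
9: 38  (via 8)
12: 38  (via 1)
Shortest route: 2–11–10–4–1–12 = 38 m.

38 m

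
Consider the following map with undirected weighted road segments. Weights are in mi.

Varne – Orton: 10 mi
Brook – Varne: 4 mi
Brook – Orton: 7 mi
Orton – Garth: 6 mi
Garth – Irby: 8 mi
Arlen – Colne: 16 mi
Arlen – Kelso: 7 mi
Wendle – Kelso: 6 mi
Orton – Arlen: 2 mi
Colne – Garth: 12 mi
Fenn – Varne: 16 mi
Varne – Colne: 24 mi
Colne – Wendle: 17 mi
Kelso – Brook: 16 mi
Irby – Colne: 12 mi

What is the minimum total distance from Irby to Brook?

21 mi

Candidate routes:
Irby → Garth → Orton → Brook: 8+6+7 = 21
Irby → Garth → Orton → Varne → Brook: 8+6+10+4 = 28
The minimum is 21 mi via Irby → Garth → Orton → Brook.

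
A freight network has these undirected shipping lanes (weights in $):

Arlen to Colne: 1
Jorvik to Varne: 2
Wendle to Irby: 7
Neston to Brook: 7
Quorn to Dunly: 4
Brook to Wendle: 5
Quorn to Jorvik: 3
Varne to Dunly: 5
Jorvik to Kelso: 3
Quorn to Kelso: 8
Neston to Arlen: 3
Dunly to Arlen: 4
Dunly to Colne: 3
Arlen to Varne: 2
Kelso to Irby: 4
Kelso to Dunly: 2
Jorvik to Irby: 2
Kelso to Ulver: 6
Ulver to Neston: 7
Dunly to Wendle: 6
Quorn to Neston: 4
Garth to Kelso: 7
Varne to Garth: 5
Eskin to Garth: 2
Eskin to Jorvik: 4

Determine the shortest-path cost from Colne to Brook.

$11

Settle nodes by increasing distance from Colne:
Colne: 0
Arlen: 1  (via Colne)
Varne: 3  (via Arlen)
Dunly: 3  (via Colne)
Neston: 4  (via Arlen)
Kelso: 5  (via Dunly)
Jorvik: 5  (via Varne)
Quorn: 7  (via Dunly)
Irby: 7  (via Jorvik)
Garth: 8  (via Varne)
Eskin: 9  (via Jorvik)
Wendle: 9  (via Dunly)
Ulver: 11  (via Neston)
Brook: 11  (via Neston)
Shortest route: Colne–Arlen–Neston–Brook = $11.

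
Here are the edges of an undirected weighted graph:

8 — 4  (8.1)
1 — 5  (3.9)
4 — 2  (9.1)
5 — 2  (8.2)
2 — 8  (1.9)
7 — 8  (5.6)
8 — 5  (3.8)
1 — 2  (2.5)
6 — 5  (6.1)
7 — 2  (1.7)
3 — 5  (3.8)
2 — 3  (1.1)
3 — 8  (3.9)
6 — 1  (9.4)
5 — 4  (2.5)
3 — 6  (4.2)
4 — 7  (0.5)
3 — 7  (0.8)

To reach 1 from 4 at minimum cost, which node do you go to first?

7

Compare a few routes:
4 → 7 → 2 → 1: 0.5+1.7+2.5 = 4.7
4 → 7 → 3 → 2 → 1: 0.5+0.8+1.1+2.5 = 4.9
4 → 5 → 1: 2.5+3.9 = 6.4
The minimum is 4.7 via 4 → 7 → 2 → 1.
So from 4 the first move is to 7.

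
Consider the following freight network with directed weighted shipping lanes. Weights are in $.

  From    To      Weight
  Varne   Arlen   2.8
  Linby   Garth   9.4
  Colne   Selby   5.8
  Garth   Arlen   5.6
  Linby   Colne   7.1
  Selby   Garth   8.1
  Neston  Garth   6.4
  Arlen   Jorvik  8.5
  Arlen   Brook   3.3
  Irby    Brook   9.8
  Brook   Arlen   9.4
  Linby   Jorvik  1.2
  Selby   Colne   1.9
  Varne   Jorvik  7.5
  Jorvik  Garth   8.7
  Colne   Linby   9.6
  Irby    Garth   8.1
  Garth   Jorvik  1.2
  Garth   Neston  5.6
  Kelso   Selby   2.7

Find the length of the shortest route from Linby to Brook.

$18.3

Shortest distances from Linby:
Linby: 0
Jorvik: 1.2  (via Linby)
Colne: 7.1  (via Linby)
Garth: 9.4  (via Linby)
Selby: 12.9  (via Colne)
Neston: 15  (via Garth)
Arlen: 15  (via Garth)
Brook: 18.3  (via Arlen)
Shortest route: Linby–Garth–Arlen–Brook = $18.3.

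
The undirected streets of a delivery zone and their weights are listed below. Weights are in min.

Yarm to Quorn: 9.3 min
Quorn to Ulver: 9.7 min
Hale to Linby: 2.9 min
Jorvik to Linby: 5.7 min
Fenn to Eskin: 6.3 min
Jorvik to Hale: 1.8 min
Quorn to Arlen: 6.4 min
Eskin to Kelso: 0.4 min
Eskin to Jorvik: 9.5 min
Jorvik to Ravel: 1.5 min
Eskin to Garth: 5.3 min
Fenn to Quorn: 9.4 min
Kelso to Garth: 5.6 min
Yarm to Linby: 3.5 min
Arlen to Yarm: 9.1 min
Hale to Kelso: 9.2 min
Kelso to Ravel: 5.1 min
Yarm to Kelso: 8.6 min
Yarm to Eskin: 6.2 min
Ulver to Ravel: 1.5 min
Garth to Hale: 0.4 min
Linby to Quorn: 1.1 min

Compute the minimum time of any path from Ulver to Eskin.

Candidate routes:
Ulver–Ravel–Jorvik–Hale–Garth–Eskin: 1.5+1.5+1.8+0.4+5.3 = 10.5
Ulver–Ravel–Kelso–Eskin: 1.5+5.1+0.4 = 7
Cheapest is Ulver–Ravel–Kelso–Eskin at 7 min.

7 min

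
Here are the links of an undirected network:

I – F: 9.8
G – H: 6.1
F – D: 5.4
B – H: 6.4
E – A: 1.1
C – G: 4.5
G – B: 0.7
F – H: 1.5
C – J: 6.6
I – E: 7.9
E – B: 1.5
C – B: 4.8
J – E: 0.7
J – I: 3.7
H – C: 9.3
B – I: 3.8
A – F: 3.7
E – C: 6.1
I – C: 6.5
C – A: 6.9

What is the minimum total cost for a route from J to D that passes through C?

Shortest J→C: J → C = 6.6
Best C to D: C → A → F → D costing 16
Total via C: 6.6 + 16 = 22.6.

22.6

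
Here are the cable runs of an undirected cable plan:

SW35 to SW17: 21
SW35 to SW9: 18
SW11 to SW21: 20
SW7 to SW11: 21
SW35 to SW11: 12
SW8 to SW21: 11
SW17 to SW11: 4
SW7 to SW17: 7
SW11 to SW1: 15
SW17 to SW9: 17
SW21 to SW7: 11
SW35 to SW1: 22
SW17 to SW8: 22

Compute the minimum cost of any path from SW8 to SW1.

Settle nodes by increasing distance from SW8:
SW8: 0
SW21: 11  (via SW8)
SW7: 22  (via SW21)
SW17: 22  (via SW8)
SW11: 26  (via SW17)
SW35: 38  (via SW11)
SW9: 39  (via SW17)
SW1: 41  (via SW11)
Shortest route: SW8–SW17–SW11–SW1 = 41.

41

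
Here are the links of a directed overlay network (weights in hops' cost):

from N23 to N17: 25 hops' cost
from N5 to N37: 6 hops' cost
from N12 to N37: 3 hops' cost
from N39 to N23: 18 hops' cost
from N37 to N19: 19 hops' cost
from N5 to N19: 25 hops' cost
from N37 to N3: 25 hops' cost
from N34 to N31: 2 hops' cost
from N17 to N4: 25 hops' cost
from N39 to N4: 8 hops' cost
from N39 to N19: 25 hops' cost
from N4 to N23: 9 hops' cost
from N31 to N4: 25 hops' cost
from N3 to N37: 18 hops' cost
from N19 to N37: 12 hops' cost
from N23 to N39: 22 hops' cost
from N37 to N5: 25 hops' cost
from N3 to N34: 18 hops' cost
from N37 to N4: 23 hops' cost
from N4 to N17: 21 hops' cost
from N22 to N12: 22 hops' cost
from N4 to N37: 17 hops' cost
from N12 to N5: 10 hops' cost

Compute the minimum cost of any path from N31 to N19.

61 hops' cost

Shortest distances from N31:
N31: 0
N4: 25  (via N31)
N23: 34  (via N4)
N37: 42  (via N4)
N17: 46  (via N4)
N39: 56  (via N23)
N19: 61  (via N37)
Shortest route: N31 → N4 → N37 → N19 = 61 hops' cost.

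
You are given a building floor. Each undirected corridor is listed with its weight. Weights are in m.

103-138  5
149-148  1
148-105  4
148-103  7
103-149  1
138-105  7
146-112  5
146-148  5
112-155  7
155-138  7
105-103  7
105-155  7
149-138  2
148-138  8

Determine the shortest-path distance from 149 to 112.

Enumerating some paths:
149–138–155–112: 2+7+7 = 16
149–148–146–112: 1+5+5 = 11
Cheapest is 149–148–146–112 at 11 m.

11 m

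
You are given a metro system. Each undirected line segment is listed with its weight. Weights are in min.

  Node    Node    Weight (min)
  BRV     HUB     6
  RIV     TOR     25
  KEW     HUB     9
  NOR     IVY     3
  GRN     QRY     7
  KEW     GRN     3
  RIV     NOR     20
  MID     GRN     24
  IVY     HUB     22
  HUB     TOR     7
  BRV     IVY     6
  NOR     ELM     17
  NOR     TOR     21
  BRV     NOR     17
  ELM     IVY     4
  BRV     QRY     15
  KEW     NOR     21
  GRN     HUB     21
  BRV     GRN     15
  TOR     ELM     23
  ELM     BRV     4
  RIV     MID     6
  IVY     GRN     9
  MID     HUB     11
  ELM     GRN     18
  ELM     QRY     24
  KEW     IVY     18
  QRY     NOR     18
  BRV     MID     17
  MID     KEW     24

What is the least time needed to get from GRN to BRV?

Running Dijkstra from GRN:
GRN: 0
KEW: 3  (via GRN)
QRY: 7  (via GRN)
IVY: 9  (via GRN)
HUB: 12  (via KEW)
NOR: 12  (via IVY)
ELM: 13  (via IVY)
BRV: 15  (via GRN)
Shortest route: GRN → BRV = 15 min.

15 min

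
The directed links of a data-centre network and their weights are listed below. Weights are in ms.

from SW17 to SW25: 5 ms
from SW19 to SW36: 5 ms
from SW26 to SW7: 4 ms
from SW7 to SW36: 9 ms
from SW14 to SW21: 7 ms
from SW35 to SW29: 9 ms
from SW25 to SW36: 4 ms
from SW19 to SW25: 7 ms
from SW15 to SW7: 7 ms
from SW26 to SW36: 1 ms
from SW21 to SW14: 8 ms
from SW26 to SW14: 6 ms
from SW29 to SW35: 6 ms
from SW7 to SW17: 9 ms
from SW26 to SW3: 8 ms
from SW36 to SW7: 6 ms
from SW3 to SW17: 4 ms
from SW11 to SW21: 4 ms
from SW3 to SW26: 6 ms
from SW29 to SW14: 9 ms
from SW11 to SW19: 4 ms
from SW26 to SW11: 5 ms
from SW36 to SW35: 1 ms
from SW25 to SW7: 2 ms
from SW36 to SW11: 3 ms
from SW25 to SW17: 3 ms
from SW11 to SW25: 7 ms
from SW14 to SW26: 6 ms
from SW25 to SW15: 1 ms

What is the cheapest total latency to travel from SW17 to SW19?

16 ms

Compare a few routes:
SW17 → SW25 → SW7 → SW36 → SW11 → SW19: 5+2+9+3+4 = 23
SW17 → SW25 → SW36 → SW11 → SW19: 5+4+3+4 = 16
Cheapest is SW17 → SW25 → SW36 → SW11 → SW19 at 16 ms.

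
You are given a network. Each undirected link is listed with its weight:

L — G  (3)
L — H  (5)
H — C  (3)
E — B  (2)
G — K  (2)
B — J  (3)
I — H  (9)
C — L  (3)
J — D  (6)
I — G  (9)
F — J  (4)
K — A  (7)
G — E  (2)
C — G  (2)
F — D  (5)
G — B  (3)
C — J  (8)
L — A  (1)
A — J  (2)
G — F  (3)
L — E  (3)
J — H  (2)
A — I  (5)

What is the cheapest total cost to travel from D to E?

Shortest distances from D:
D: 0
F: 5  (via D)
J: 6  (via D)
A: 8  (via J)
G: 8  (via F)
H: 8  (via J)
B: 9  (via J)
L: 9  (via A)
C: 10  (via G)
E: 10  (via G)
Shortest route: D–F–G–E = 10.

10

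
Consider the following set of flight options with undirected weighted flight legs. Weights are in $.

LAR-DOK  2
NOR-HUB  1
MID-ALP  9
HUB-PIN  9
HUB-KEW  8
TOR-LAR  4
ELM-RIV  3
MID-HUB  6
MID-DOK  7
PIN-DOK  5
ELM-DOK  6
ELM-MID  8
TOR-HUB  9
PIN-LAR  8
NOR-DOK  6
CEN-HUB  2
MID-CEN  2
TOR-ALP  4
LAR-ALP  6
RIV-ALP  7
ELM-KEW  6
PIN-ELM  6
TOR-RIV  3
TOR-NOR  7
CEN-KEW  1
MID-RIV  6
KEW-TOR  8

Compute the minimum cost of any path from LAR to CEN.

Compare a few routes:
LAR - TOR - KEW - CEN: 4+8+1 = 13
LAR - DOK - MID - CEN: 2+7+2 = 11
Cheapest is LAR - DOK - MID - CEN at $11.

$11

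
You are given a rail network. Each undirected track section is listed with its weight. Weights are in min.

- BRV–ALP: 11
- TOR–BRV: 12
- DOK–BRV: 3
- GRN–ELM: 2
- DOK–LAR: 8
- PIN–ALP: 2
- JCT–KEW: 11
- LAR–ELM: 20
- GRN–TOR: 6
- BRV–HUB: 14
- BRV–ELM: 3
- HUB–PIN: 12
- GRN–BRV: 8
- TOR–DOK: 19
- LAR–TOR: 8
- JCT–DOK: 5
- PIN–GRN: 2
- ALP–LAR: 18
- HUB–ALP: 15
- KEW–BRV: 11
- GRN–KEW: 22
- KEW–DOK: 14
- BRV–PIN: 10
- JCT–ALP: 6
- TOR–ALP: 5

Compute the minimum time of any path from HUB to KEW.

25 min

Compare a few routes:
HUB–PIN–GRN–ELM–BRV–KEW: 12+2+2+3+11 = 30
HUB–BRV–KEW: 14+11 = 25
HUB–PIN–ALP–JCT–KEW: 12+2+6+11 = 31
HUB–BRV–DOK–KEW: 14+3+14 = 31
Cheapest is HUB–BRV–KEW at 25 min.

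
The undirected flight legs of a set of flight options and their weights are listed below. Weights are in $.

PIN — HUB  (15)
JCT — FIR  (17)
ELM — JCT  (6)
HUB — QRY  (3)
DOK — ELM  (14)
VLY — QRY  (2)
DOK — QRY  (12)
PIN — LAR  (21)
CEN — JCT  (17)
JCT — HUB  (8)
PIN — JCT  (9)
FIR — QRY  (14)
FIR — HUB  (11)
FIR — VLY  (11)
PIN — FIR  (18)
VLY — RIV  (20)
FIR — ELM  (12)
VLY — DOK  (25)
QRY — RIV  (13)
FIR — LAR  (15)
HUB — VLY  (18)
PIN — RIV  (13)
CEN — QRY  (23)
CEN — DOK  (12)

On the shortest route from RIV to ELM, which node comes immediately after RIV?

PIN

Compare a few routes:
RIV → QRY → VLY → FIR → ELM: 13+2+11+12 = 38
RIV → PIN → JCT → ELM: 13+9+6 = 28
RIV → QRY → HUB → JCT → ELM: 13+3+8+6 = 30
RIV → QRY → HUB → FIR → ELM: 13+3+11+12 = 39
The minimum is $28 via RIV → PIN → JCT → ELM.
So from RIV the first move is to PIN.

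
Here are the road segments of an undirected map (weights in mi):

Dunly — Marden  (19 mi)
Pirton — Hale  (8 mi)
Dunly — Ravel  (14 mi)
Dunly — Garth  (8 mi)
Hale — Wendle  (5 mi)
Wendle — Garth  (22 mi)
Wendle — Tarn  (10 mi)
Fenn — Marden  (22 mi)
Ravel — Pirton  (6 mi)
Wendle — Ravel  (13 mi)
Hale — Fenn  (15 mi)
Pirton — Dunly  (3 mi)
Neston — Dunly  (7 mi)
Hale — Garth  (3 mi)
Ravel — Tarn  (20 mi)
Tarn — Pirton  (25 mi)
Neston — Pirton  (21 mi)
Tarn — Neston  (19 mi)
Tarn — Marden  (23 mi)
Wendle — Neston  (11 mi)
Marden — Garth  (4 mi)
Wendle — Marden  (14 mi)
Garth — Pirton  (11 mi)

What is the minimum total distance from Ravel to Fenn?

29 mi

Running Dijkstra from Ravel:
Ravel: 0
Pirton: 6  (via Ravel)
Dunly: 9  (via Pirton)
Wendle: 13  (via Ravel)
Hale: 14  (via Pirton)
Neston: 16  (via Dunly)
Garth: 17  (via Pirton)
Tarn: 20  (via Ravel)
Marden: 21  (via Garth)
Fenn: 29  (via Hale)
Shortest route: Ravel–Pirton–Hale–Fenn = 29 mi.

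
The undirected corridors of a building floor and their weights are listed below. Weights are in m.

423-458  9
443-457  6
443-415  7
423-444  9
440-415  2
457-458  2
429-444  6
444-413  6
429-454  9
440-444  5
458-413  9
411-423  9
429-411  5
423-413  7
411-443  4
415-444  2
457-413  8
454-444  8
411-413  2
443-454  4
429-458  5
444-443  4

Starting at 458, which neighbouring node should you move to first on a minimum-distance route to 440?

429

Compare a few routes:
458–429–444–440: 5+6+5 = 16
458–429–444–415–440: 5+6+2+2 = 15
458–457–443–444–415–440: 2+6+4+2+2 = 16
Cheapest is 458–429–444–415–440 at 15 m.
So from 458 the first move is to 429.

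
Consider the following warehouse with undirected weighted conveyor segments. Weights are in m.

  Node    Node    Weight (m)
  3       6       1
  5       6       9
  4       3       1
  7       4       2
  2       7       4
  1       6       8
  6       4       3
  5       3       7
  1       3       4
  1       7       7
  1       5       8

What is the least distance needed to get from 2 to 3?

Compare a few routes:
2–7–4–6–3: 4+2+3+1 = 10
2–7–4–3: 4+2+1 = 7
The minimum is 7 m via 2–7–4–3.

7 m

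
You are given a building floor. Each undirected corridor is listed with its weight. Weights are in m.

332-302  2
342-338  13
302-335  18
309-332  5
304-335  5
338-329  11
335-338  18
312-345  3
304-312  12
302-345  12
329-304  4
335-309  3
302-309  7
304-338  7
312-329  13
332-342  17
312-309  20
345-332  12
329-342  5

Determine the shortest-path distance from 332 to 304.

Running Dijkstra from 332:
332: 0
302: 2  (via 332)
309: 5  (via 332)
335: 8  (via 309)
345: 12  (via 332)
304: 13  (via 335)
Shortest route: 332 → 309 → 335 → 304 = 13 m.

13 m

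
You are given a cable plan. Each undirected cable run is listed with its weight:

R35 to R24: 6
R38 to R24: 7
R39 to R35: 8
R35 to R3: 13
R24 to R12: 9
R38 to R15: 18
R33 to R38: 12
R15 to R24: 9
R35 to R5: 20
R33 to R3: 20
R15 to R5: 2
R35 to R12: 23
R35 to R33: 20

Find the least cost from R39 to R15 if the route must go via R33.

Best R39 to R33: R39–R35–R33 costing 28
Best R33 to R15: R33–R38–R24–R15 costing 28
Total via R33: 28 + 28 = 56.

56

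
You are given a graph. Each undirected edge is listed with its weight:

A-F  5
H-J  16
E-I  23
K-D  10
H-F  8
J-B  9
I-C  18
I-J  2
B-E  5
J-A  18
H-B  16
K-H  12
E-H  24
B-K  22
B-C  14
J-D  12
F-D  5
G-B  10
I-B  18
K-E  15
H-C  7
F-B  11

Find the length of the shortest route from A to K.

20

Shortest distances from A:
A: 0
F: 5  (via A)
D: 10  (via F)
H: 13  (via F)
B: 16  (via F)
J: 18  (via A)
C: 20  (via H)
I: 20  (via J)
K: 20  (via D)
Shortest route: A–F–D–K = 20.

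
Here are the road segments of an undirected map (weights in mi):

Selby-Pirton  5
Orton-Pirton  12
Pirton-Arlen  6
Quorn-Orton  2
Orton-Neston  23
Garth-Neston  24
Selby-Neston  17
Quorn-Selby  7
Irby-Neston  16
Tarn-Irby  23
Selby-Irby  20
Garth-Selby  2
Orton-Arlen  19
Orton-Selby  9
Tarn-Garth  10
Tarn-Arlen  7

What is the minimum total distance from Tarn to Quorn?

19 mi

Compare a few routes:
Tarn–Arlen–Pirton–Orton–Quorn: 7+6+12+2 = 27
Tarn–Garth–Selby–Quorn: 10+2+7 = 19
Tarn–Arlen–Pirton–Selby–Quorn: 7+6+5+7 = 25
Tarn–Garth–Selby–Orton–Quorn: 10+2+9+2 = 23
Cheapest is Tarn–Garth–Selby–Quorn at 19 mi.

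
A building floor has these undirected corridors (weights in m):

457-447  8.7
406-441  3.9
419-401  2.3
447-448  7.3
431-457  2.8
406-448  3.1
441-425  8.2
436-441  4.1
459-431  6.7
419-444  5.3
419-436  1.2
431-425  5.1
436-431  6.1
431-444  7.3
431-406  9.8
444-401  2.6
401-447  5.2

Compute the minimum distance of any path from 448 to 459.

Enumerating some paths:
448 → 406 → 431 → 459: 3.1+9.8+6.7 = 19.6
448 → 406 → 441 → 436 → 431 → 459: 3.1+3.9+4.1+6.1+6.7 = 23.9
Cheapest is 448 → 406 → 431 → 459 at 19.6 m.

19.6 m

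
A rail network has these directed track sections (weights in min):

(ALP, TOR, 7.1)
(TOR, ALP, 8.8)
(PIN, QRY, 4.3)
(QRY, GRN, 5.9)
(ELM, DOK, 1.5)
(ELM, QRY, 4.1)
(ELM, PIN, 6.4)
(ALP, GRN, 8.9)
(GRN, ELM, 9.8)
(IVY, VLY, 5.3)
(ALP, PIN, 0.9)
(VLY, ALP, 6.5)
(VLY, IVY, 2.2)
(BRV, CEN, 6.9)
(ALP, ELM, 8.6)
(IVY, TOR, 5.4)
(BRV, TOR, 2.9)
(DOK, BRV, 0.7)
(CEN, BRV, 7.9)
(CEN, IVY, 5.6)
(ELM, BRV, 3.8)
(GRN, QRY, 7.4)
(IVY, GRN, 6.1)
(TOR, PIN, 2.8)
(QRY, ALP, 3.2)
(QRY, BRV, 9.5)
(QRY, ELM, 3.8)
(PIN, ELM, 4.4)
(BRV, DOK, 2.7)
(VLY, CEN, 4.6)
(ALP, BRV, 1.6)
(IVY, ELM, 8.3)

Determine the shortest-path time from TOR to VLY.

Enumerating some paths:
TOR - ALP - BRV - CEN - IVY - VLY: 8.8+1.6+6.9+5.6+5.3 = 28.2
TOR - PIN - ELM - BRV - CEN - IVY - VLY: 2.8+4.4+3.8+6.9+5.6+5.3 = 28.8
TOR - PIN - ELM - DOK - BRV - CEN - IVY - VLY: 2.8+4.4+1.5+0.7+6.9+5.6+5.3 = 27.2
The minimum is 27.2 min via TOR - PIN - ELM - DOK - BRV - CEN - IVY - VLY.

27.2 min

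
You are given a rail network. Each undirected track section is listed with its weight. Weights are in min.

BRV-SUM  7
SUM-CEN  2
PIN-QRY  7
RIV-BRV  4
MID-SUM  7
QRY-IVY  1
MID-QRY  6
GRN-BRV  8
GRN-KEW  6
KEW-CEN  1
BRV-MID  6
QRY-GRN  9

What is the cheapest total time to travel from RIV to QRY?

Running Dijkstra from RIV:
RIV: 0
BRV: 4  (via RIV)
MID: 10  (via BRV)
SUM: 11  (via BRV)
GRN: 12  (via BRV)
CEN: 13  (via SUM)
KEW: 14  (via CEN)
QRY: 16  (via MID)
Shortest route: RIV → BRV → MID → QRY = 16 min.

16 min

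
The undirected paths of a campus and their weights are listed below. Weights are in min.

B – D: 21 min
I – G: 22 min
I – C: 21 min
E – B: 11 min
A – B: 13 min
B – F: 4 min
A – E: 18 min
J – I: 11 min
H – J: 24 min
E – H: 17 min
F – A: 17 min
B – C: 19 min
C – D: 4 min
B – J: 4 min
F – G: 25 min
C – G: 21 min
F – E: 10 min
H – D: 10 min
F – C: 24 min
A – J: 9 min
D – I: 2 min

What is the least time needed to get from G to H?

34 min

Shortest distances from G:
G: 0
C: 21  (via G)
I: 22  (via G)
D: 24  (via I)
F: 25  (via G)
B: 29  (via F)
J: 33  (via I)
H: 34  (via D)
Shortest route: G → I → D → H = 34 min.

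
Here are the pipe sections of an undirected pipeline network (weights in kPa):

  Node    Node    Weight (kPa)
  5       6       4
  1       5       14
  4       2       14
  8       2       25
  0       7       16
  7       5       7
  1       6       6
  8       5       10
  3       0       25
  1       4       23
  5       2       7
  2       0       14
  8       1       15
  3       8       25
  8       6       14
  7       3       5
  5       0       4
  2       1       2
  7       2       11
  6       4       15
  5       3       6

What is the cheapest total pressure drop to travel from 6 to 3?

Shortest distances from 6:
6: 0
5: 4  (via 6)
1: 6  (via 6)
0: 8  (via 5)
2: 8  (via 1)
3: 10  (via 5)
Shortest route: 6–5–3 = 10 kPa.

10 kPa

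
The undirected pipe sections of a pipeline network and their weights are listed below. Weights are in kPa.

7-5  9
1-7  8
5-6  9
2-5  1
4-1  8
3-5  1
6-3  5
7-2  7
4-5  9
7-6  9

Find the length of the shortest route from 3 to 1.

Settle nodes by increasing distance from 3:
3: 0
5: 1  (via 3)
2: 2  (via 5)
6: 5  (via 3)
7: 9  (via 2)
4: 10  (via 5)
1: 17  (via 7)
Shortest route: 3 → 5 → 2 → 7 → 1 = 17 kPa.

17 kPa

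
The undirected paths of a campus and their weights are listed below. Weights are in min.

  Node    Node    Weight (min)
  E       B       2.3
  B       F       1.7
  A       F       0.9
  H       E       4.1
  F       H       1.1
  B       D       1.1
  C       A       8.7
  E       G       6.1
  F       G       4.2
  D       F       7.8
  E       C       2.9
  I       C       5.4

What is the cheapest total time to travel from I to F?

Candidate routes:
I → C → E → H → F: 5.4+2.9+4.1+1.1 = 13.5
I → C → E → G → F: 5.4+2.9+6.1+4.2 = 18.6
I → C → A → F: 5.4+8.7+0.9 = 15
I → C → E → B → F: 5.4+2.9+2.3+1.7 = 12.3
The minimum is 12.3 min via I → C → E → B → F.

12.3 min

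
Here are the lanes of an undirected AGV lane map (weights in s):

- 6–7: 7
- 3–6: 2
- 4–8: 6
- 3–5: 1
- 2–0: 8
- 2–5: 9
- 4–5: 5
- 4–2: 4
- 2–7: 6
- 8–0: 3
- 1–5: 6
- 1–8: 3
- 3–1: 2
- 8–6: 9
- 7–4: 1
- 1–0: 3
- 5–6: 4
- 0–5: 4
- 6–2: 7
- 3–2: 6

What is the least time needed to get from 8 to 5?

Running Dijkstra from 8:
8: 0
0: 3  (via 8)
1: 3  (via 8)
3: 5  (via 1)
4: 6  (via 8)
5: 6  (via 3)
Shortest route: 8 → 1 → 3 → 5 = 6 s.

6 s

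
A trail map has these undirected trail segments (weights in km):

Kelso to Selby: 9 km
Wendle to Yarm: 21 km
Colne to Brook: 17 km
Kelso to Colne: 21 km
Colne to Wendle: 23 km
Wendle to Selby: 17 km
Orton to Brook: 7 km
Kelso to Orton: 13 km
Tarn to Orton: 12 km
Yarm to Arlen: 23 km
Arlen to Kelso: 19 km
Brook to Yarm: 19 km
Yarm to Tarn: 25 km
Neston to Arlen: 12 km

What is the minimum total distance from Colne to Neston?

Settle nodes by increasing distance from Colne:
Colne: 0
Brook: 17  (via Colne)
Kelso: 21  (via Colne)
Wendle: 23  (via Colne)
Orton: 24  (via Brook)
Selby: 30  (via Kelso)
Yarm: 36  (via Brook)
Tarn: 36  (via Orton)
Arlen: 40  (via Kelso)
Neston: 52  (via Arlen)
Shortest route: Colne → Kelso → Arlen → Neston = 52 km.

52 km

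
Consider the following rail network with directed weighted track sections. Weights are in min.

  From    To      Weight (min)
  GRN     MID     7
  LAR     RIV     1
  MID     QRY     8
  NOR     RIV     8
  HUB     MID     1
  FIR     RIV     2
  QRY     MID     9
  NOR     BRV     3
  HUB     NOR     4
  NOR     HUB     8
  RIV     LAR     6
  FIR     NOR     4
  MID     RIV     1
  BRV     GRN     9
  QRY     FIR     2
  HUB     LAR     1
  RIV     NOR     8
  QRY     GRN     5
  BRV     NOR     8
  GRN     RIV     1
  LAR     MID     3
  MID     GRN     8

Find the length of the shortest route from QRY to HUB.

Enumerating some paths:
QRY–FIR–RIV–NOR–HUB: 2+2+8+8 = 20
QRY–GRN–RIV–NOR–HUB: 5+1+8+8 = 22
QRY–FIR–NOR–HUB: 2+4+8 = 14
The minimum is 14 min via QRY–FIR–NOR–HUB.

14 min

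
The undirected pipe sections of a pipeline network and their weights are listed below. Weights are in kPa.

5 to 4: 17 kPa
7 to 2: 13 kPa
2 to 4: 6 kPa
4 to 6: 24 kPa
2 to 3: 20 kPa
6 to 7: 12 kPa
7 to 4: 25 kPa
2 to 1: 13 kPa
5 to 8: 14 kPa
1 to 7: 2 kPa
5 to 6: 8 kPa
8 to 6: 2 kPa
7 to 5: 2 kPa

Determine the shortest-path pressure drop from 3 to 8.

45 kPa

Enumerating some paths:
3–2–1–7–5–6–8: 20+13+2+2+8+2 = 47
3–2–7–5–6–8: 20+13+2+8+2 = 45
3–2–7–6–8: 20+13+12+2 = 47
The minimum is 45 kPa via 3–2–7–5–6–8.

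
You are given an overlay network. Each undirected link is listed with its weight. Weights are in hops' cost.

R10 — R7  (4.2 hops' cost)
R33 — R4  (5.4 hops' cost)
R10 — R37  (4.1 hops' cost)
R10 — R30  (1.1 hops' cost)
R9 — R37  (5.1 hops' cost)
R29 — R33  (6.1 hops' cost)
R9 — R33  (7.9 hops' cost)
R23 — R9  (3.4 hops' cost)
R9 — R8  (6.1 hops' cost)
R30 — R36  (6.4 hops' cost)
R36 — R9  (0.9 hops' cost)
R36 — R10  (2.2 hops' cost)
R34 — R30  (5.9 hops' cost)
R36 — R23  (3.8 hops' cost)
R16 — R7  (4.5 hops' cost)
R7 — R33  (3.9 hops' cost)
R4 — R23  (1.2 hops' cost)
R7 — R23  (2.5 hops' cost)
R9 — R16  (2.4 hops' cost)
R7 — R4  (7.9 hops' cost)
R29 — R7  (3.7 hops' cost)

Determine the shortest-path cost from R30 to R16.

6.6 hops' cost

Running Dijkstra from R30:
R30: 0
R10: 1.1  (via R30)
R36: 3.3  (via R10)
R9: 4.2  (via R36)
R37: 5.2  (via R10)
R7: 5.3  (via R10)
R34: 5.9  (via R30)
R16: 6.6  (via R9)
Shortest route: R30–R10–R36–R9–R16 = 6.6 hops' cost.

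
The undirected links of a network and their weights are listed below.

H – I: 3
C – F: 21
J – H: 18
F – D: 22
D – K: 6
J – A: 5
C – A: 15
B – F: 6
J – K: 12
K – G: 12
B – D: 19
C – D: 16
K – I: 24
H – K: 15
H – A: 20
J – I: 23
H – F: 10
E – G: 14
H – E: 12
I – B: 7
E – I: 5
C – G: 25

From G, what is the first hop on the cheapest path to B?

Candidate routes:
G - K - H - I - B: 12+15+3+7 = 37
G - K - D - B: 12+6+19 = 37
G - E - H - I - B: 14+12+3+7 = 36
G - E - I - B: 14+5+7 = 26
Cheapest is G - E - I - B at 26.
So from G the first move is to E.

E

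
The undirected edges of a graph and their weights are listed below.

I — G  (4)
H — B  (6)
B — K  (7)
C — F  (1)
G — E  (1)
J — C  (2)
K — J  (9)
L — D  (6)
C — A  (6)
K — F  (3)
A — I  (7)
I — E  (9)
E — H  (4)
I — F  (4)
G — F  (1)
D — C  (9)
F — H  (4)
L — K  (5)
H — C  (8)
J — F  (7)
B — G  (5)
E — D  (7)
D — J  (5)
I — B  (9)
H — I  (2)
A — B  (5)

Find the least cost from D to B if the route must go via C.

14

Best D to C: D → J → C costing 7
Best C to B: C → F → G → B costing 7
Total via C: 7 + 7 = 14.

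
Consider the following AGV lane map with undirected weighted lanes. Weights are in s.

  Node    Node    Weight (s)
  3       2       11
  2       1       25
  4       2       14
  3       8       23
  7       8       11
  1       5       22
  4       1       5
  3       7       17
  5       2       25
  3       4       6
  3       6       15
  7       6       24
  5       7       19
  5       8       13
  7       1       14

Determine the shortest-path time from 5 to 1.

22 s

Shortest distances from 5:
5: 0
8: 13  (via 5)
7: 19  (via 5)
1: 22  (via 5)
Shortest route: 5 → 1 = 22 s.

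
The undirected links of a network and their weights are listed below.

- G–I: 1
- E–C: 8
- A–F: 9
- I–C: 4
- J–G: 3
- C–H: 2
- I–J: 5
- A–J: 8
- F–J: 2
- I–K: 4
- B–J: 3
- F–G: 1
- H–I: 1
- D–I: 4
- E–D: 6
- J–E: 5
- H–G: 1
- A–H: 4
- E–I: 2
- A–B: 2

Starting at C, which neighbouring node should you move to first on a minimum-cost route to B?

Enumerating some paths:
C - H - G - J - B: 2+1+3+3 = 9
C - H - A - B: 2+4+2 = 8
C - H - I - G - F - J - B: 2+1+1+1+2+3 = 10
C - H - G - F - J - B: 2+1+1+2+3 = 9
Cheapest is C - H - A - B at 8.
So from C the first move is to H.

H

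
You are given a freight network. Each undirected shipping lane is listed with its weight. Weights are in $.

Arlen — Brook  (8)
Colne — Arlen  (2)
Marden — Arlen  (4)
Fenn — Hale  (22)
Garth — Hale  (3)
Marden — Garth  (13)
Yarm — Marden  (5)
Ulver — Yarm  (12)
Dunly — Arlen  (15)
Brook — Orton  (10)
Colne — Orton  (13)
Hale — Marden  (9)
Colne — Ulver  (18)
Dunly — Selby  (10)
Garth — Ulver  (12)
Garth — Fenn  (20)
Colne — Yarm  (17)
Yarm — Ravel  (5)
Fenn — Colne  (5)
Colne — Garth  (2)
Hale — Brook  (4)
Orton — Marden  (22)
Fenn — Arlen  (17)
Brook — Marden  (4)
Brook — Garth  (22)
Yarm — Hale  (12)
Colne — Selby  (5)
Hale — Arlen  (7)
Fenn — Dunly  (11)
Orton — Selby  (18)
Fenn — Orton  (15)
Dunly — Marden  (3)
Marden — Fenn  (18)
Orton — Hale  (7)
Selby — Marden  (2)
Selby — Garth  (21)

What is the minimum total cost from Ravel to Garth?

$18

Shortest distances from Ravel:
Ravel: 0
Yarm: 5  (via Ravel)
Marden: 10  (via Yarm)
Selby: 12  (via Marden)
Dunly: 13  (via Marden)
Brook: 14  (via Marden)
Arlen: 14  (via Marden)
Colne: 16  (via Arlen)
Hale: 17  (via Yarm)
Ulver: 17  (via Yarm)
Garth: 18  (via Colne)
Shortest route: Ravel → Yarm → Marden → Arlen → Colne → Garth = $18.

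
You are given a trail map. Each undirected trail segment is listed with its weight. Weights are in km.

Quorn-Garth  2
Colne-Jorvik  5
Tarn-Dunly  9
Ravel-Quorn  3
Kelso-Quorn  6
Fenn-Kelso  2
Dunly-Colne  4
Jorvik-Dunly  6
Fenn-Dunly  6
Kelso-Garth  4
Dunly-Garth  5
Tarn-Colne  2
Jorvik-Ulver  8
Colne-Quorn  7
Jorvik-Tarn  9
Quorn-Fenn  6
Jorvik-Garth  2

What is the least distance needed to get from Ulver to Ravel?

Candidate routes:
Ulver - Jorvik - Dunly - Garth - Quorn - Ravel: 8+6+5+2+3 = 24
Ulver - Jorvik - Garth - Kelso - Quorn - Ravel: 8+2+4+6+3 = 23
Ulver - Jorvik - Colne - Quorn - Ravel: 8+5+7+3 = 23
Ulver - Jorvik - Garth - Quorn - Ravel: 8+2+2+3 = 15
The minimum is 15 km via Ulver - Jorvik - Garth - Quorn - Ravel.

15 km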